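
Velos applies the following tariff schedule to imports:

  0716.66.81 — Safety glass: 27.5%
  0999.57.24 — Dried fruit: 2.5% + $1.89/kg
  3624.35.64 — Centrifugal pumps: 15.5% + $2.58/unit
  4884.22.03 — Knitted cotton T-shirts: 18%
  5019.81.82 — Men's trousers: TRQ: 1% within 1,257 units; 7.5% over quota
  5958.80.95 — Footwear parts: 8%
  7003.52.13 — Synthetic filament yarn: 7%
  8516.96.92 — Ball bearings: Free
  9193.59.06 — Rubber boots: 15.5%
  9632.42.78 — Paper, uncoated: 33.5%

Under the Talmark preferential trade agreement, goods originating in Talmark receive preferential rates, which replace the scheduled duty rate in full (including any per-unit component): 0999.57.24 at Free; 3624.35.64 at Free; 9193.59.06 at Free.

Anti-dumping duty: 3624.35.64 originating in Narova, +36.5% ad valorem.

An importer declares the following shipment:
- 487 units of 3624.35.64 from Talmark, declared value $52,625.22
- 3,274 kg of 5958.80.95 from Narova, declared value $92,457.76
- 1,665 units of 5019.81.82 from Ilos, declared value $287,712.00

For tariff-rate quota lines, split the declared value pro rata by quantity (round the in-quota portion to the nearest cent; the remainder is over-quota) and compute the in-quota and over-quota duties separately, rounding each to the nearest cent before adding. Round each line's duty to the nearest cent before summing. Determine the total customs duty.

Line 1 (3624.35.64, Talmark, 487 units, $52,625.22):
Base rate for 3624.35.64 is 15.5% + $2.58/unit.
Origin Talmark qualifies under the Velos–Talmark agreement and 3624.35.64 is covered: preferential rate Free applies instead.
The additional-duty order on 3624.35.64 targets Narova, not Talmark; it does not apply.
Duty = $52,625.22 × 0% = $0.00.
Line 2 (5958.80.95, Narova, 3,274 kg, $92,457.76):
Base rate for 5958.80.95 is 8%.
Duty = $92,457.76 × 8% = $7,396.62.
Line 3 (5019.81.82, Ilos, 1,665 units, $287,712.00):
Code 5019.81.82 is under a tariff-rate quota (threshold 1,257 units). In-quota: 1,257 units at 1%; over-quota: 408 units at 7.5%.
Pro-rata value split: in-quota = $287,712.00 × 1,257/1,665 = $217,209.60; over-quota = $287,712.00 − $217,209.60 = $70,502.40.
In-quota duty = $217,209.60 × 1% = $2,172.10. Over-quota duty = $70,502.40 × 7.5% = $5,287.68.
Line duty = $2,172.10 + $5,287.68 = $7,459.78.
Total = $0.00 + $7,396.62 + $7,459.78 = $14,856.40.

$14,856.40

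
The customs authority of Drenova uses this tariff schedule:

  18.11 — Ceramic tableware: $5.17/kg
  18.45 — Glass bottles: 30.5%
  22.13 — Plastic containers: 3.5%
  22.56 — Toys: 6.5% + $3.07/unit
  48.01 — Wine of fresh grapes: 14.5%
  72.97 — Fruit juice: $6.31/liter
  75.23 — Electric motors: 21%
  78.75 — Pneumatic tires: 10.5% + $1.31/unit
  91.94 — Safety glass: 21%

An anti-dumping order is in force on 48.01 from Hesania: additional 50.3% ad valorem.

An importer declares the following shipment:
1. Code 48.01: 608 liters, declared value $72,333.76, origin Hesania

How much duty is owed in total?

$46,872.28

Line 1 (48.01, Hesania, 608 liters, $72,333.76):
Base rate for 48.01 is 14.5%.
Additional duty on 48.01 from Hesania: +50.3%. Applied ad valorem rate: 14.5% + 50.3% = 64.8%.
Duty = $72,333.76 × 64.8% = $46,872.28.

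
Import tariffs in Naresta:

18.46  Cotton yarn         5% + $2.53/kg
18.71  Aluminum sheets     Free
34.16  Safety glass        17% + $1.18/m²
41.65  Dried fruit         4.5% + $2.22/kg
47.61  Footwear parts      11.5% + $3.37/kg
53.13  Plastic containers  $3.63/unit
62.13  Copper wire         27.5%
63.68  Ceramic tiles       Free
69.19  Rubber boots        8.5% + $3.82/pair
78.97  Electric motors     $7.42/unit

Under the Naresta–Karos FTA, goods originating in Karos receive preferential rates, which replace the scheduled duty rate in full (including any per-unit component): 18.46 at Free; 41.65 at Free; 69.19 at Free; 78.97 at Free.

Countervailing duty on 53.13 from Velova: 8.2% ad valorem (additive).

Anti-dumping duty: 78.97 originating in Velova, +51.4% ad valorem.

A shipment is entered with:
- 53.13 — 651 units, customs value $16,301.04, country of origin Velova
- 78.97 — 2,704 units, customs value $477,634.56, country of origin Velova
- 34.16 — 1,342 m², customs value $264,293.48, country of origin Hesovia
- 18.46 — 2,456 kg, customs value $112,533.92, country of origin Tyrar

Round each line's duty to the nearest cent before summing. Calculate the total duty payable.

Line 1 (53.13, Velova, 651 units, $16,301.04):
Base rate for 53.13 is $3.63/unit.
Additional duty on 53.13 from Velova: +8.2% ad valorem. Applied ad valorem rate = 8.2%.
Duty = $16,301.04 × 8.2% + 651 × $3.63 = $3,699.82.
Line 2 (78.97, Velova, 2,704 units, $477,634.56):
Base rate for 78.97 is $7.42/unit.
78.97 has an FTA preferential rate, but origin Velova is not Karos; base rate stands.
Additional duty on 78.97 from Velova: +51.4% ad valorem. Applied ad valorem rate = 51.4%.
Duty = $477,634.56 × 51.4% + 2,704 × $7.42 = $265,567.84.
Line 3 (34.16, Hesovia, 1,342 m², $264,293.48):
Base rate for 34.16 is 17% + $1.18/m².
Duty = $264,293.48 × 17% + 1,342 × $1.18 = $46,513.45.
Line 4 (18.46, Tyrar, 2,456 kg, $112,533.92):
Base rate for 18.46 is 5% + $2.53/kg.
18.46 has an FTA preferential rate, but origin Tyrar is not Karos; base rate stands.
Duty = $112,533.92 × 5% + 2,456 × $2.53 = $11,840.38.
Total = $3,699.82 + $265,567.84 + $46,513.45 + $11,840.38 = $327,621.49.

$327,621.49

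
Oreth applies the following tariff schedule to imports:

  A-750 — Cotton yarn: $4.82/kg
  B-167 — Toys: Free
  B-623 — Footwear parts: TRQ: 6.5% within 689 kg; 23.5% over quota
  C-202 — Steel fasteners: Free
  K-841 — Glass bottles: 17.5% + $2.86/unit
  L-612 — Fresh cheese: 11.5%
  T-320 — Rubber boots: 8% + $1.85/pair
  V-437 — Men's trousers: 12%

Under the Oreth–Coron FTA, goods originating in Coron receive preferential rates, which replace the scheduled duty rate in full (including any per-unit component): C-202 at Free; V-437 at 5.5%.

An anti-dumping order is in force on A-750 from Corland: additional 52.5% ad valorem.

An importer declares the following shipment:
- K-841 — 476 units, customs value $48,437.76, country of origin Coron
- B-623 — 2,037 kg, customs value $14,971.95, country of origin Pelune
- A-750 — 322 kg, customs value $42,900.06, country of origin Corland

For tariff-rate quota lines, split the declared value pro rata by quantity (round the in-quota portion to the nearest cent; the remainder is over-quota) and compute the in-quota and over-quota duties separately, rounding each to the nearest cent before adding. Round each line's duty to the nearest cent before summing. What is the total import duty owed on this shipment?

Line 1 (K-841, Coron, 476 units, $48,437.76):
Base rate for K-841 is 17.5% + $2.86/unit.
Origin Coron is the FTA partner but K-841 is not on the preference list; base rate stands.
Duty = $48,437.76 × 17.5% + 476 × $2.86 = $9,837.97.
Line 2 (B-623, Pelune, 2,037 kg, $14,971.95):
Code B-623 is under a tariff-rate quota (threshold 689 kg). In-quota: 689 kg at 6.5%; over-quota: 1,348 kg at 23.5%.
Pro-rata value split: in-quota = $14,971.95 × 689/2,037 = $5,064.15; over-quota = $14,971.95 − $5,064.15 = $9,907.80.
In-quota duty = $5,064.15 × 6.5% = $329.17. Over-quota duty = $9,907.80 × 23.5% = $2,328.33.
Line duty = $329.17 + $2,328.33 = $2,657.50.
Line 3 (A-750, Corland, 322 kg, $42,900.06):
Base rate for A-750 is $4.82/kg.
Additional duty on A-750 from Corland: +52.5% ad valorem. Applied ad valorem rate = 52.5%.
Duty = $42,900.06 × 52.5% + 322 × $4.82 = $24,074.57.
Total = $9,837.97 + $2,657.50 + $24,074.57 = $36,570.04.

$36,570.04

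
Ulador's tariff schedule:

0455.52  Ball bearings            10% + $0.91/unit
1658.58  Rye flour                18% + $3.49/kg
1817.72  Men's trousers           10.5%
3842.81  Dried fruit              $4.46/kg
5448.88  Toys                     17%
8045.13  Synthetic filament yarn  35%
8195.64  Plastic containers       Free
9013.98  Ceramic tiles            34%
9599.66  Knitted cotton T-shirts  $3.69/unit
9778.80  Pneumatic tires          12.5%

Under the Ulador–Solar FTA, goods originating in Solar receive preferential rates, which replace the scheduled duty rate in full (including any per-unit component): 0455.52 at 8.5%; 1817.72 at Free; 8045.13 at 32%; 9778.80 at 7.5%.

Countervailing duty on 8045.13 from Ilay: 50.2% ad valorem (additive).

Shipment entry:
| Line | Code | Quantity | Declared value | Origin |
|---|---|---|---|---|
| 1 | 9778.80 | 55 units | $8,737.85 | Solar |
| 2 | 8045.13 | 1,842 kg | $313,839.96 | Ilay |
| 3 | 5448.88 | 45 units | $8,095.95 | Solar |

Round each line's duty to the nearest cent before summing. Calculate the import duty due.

$269,423.30

Line 1 (9778.80, Solar, 55 units, $8,737.85):
Base rate for 9778.80 is 12.5%.
Origin Solar qualifies under the Ulador–Solar agreement and 9778.80 is covered: preferential rate 7.5% applies instead.
Duty = $8,737.85 × 7.5% = $655.34.
Line 2 (8045.13, Ilay, 1,842 kg, $313,839.96):
Base rate for 8045.13 is 35%.
8045.13 has an FTA preferential rate, but origin Ilay is not Solar; base rate stands.
Additional duty on 8045.13 from Ilay: +50.2%. Applied ad valorem rate: 35% + 50.2% = 85.2%.
Duty = $313,839.96 × 85.2% = $267,391.65.
Line 3 (5448.88, Solar, 45 units, $8,095.95):
Base rate for 5448.88 is 17%.
Origin Solar is the FTA partner but 5448.88 is not on the preference list; base rate stands.
Duty = $8,095.95 × 17% = $1,376.31.
Total = $655.34 + $267,391.65 + $1,376.31 = $269,423.30.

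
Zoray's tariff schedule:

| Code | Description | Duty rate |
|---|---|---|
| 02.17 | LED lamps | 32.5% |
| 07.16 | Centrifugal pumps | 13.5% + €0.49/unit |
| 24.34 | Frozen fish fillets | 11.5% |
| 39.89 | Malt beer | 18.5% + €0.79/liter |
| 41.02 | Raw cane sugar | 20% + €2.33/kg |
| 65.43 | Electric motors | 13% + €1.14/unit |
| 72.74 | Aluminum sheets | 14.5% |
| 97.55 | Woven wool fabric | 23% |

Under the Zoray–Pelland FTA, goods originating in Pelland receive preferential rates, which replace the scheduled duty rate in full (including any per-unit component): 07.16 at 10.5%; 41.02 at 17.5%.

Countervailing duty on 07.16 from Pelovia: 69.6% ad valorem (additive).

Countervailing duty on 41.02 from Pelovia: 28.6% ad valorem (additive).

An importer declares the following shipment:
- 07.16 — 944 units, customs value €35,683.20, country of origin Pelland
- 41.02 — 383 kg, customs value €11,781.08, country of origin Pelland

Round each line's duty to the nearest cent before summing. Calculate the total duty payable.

Line 1 (07.16, Pelland, 944 units, €35,683.20):
Base rate for 07.16 is 13.5% + €0.49/unit.
Origin Pelland qualifies under the Zoray–Pelland agreement and 07.16 is covered: preferential rate 10.5% applies instead.
The additional-duty order on 07.16 targets Pelovia, not Pelland; it does not apply.
Duty = €35,683.20 × 10.5% = €3,746.74.
Line 2 (41.02, Pelland, 383 kg, €11,781.08):
Base rate for 41.02 is 20% + €2.33/kg.
Origin Pelland qualifies under the Zoray–Pelland agreement and 41.02 is covered: preferential rate 17.5% applies instead.
The additional-duty order on 41.02 targets Pelovia, not Pelland; it does not apply.
Duty = €11,781.08 × 17.5% = €2,061.69.
Total = €3,746.74 + €2,061.69 = €5,808.43.

€5,808.43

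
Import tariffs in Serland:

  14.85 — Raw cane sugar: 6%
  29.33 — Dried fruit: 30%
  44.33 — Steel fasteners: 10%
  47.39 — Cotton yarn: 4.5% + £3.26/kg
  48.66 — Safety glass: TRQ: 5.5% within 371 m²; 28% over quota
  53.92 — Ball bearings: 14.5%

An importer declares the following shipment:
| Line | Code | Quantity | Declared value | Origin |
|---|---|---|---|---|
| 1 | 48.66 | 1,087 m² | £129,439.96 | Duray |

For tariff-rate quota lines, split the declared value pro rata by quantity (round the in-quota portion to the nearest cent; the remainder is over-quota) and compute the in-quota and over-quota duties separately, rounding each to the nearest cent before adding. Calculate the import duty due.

£26,302.99

Line 1 (48.66, Duray, 1,087 m², £129,439.96):
Code 48.66 is under a tariff-rate quota (threshold 371 m²). In-quota: 371 m² at 5.5%; over-quota: 716 m² at 28%.
Pro-rata value split: in-quota = £129,439.96 × 371/1,087 = £44,178.68; over-quota = £129,439.96 − £44,178.68 = £85,261.28.
In-quota duty = £44,178.68 × 5.5% = £2,429.83. Over-quota duty = £85,261.28 × 28% = £23,873.16.
Line duty = £2,429.83 + £23,873.16 = £26,302.99.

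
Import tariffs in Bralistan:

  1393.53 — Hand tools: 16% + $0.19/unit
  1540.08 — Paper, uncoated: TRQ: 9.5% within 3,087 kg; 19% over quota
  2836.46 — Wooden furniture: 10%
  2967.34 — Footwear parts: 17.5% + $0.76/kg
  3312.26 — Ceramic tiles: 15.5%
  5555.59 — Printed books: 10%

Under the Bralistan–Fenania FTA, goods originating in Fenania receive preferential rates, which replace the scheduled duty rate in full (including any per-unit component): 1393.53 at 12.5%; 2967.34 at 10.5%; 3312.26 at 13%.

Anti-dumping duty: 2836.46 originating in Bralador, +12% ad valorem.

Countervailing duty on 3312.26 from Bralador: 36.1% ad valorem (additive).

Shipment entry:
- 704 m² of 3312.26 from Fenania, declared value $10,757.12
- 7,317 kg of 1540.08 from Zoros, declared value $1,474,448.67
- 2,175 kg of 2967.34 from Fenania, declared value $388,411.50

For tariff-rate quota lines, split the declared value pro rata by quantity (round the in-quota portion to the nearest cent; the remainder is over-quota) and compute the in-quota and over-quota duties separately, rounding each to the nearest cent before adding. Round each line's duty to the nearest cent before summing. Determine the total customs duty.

Line 1 (3312.26, Fenania, 704 m², $10,757.12):
Base rate for 3312.26 is 15.5%.
Origin Fenania qualifies under the Bralistan–Fenania agreement and 3312.26 is covered: preferential rate 13% applies instead.
The additional-duty order on 3312.26 targets Bralador, not Fenania; it does not apply.
Duty = $10,757.12 × 13% = $1,398.43.
Line 2 (1540.08, Zoros, 7,317 kg, $1,474,448.67):
Code 1540.08 is under a tariff-rate quota (threshold 3,087 kg). In-quota: 3,087 kg at 9.5%; over-quota: 4,230 kg at 19%.
Pro-rata value split: in-quota = $1,474,448.67 × 3,087/7,317 = $622,061.37; over-quota = $1,474,448.67 − $622,061.37 = $852,387.30.
In-quota duty = $622,061.37 × 9.5% = $59,095.83. Over-quota duty = $852,387.30 × 19% = $161,953.59.
Line duty = $59,095.83 + $161,953.59 = $221,049.42.
Line 3 (2967.34, Fenania, 2,175 kg, $388,411.50):
Base rate for 2967.34 is 17.5% + $0.76/kg.
Origin Fenania qualifies under the Bralistan–Fenania agreement and 2967.34 is covered: preferential rate 10.5% applies instead.
Duty = $388,411.50 × 10.5% = $40,783.21.
Total = $1,398.43 + $221,049.42 + $40,783.21 = $263,231.06.

$263,231.06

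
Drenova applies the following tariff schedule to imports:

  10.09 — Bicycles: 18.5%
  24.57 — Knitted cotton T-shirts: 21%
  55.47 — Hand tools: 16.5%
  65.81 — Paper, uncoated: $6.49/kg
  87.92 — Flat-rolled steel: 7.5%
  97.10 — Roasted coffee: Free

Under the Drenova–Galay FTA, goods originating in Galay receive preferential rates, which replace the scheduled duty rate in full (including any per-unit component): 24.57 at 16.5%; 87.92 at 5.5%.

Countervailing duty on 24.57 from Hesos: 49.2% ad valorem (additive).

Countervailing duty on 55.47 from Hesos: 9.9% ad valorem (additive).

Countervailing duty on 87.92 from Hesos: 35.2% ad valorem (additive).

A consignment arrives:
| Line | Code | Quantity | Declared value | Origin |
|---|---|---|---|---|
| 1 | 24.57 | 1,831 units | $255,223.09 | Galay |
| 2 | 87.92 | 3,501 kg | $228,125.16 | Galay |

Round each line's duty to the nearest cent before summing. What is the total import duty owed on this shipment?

$54,658.69

Line 1 (24.57, Galay, 1,831 units, $255,223.09):
Base rate for 24.57 is 21%.
Origin Galay qualifies under the Drenova–Galay agreement and 24.57 is covered: preferential rate 16.5% applies instead.
The additional-duty order on 24.57 targets Hesos, not Galay; it does not apply.
Duty = $255,223.09 × 16.5% = $42,111.81.
Line 2 (87.92, Galay, 3,501 kg, $228,125.16):
Base rate for 87.92 is 7.5%.
Origin Galay qualifies under the Drenova–Galay agreement and 87.92 is covered: preferential rate 5.5% applies instead.
The additional-duty order on 87.92 targets Hesos, not Galay; it does not apply.
Duty = $228,125.16 × 5.5% = $12,546.88.
Total = $42,111.81 + $12,546.88 = $54,658.69.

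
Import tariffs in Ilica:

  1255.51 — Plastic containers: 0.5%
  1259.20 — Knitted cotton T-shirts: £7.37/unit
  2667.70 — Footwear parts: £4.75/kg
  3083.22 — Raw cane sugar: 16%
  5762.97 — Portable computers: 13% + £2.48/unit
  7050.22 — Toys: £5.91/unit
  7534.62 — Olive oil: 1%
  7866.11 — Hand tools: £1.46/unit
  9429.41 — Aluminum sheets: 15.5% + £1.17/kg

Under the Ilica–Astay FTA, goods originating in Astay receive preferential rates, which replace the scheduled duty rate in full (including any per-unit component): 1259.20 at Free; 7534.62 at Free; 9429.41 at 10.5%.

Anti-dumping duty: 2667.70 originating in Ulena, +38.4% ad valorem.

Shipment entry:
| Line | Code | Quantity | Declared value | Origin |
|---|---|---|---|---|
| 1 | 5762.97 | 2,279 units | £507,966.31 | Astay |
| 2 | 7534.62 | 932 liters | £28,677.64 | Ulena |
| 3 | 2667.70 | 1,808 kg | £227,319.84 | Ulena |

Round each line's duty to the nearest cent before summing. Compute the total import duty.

Line 1 (5762.97, Astay, 2,279 units, £507,966.31):
Base rate for 5762.97 is 13% + £2.48/unit.
Origin Astay is the FTA partner but 5762.97 is not on the preference list; base rate stands.
Duty = £507,966.31 × 13% + 2,279 × £2.48 = £71,687.54.
Line 2 (7534.62, Ulena, 932 liters, £28,677.64):
Base rate for 7534.62 is 1%.
7534.62 has an FTA preferential rate, but origin Ulena is not Astay; base rate stands.
Duty = £28,677.64 × 1% = £286.78.
Line 3 (2667.70, Ulena, 1,808 kg, £227,319.84):
Base rate for 2667.70 is £4.75/kg.
Additional duty on 2667.70 from Ulena: +38.4% ad valorem. Applied ad valorem rate = 38.4%.
Duty = £227,319.84 × 38.4% + 1,808 × £4.75 = £95,878.82.
Total = £71,687.54 + £286.78 + £95,878.82 = £167,853.14.

£167,853.14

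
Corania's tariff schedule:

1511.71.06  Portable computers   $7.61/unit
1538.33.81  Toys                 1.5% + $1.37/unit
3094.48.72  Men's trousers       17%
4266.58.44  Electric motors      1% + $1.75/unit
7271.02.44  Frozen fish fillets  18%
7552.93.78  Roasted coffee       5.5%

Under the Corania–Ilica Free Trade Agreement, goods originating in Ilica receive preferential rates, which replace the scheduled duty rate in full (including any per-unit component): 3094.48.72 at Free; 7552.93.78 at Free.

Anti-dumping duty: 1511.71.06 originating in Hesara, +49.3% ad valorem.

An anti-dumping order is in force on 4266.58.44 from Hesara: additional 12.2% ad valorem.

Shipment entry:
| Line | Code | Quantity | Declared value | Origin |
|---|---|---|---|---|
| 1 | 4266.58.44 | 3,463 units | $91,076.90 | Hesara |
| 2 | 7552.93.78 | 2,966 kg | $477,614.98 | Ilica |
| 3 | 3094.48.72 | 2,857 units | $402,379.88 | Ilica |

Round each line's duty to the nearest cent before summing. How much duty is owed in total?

$18,082.40

Line 1 (4266.58.44, Hesara, 3,463 units, $91,076.90):
Base rate for 4266.58.44 is 1% + $1.75/unit.
Additional duty on 4266.58.44 from Hesara: +12.2%. Applied ad valorem rate: 1% + 12.2% = 13.2%.
Duty = $91,076.90 × 13.2% + 3,463 × $1.75 = $18,082.40.
Line 2 (7552.93.78, Ilica, 2,966 kg, $477,614.98):
Base rate for 7552.93.78 is 5.5%.
Origin Ilica qualifies under the Corania–Ilica agreement and 7552.93.78 is covered: preferential rate Free applies instead.
Duty = $477,614.98 × 0% = $0.00.
Line 3 (3094.48.72, Ilica, 2,857 units, $402,379.88):
Base rate for 3094.48.72 is 17%.
Origin Ilica qualifies under the Corania–Ilica agreement and 3094.48.72 is covered: preferential rate Free applies instead.
Duty = $402,379.88 × 0% = $0.00.
Total = $18,082.40 + $0.00 + $0.00 = $18,082.40.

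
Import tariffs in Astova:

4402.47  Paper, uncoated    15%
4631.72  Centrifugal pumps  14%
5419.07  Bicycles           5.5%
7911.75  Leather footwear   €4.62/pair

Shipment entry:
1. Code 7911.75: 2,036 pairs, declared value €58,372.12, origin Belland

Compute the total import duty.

€9,406.32

Line 1 (7911.75, Belland, 2,036 pairs, €58,372.12):
Base rate for 7911.75 is €4.62/pair.
Duty = 2,036 × €4.62 = €9,406.32.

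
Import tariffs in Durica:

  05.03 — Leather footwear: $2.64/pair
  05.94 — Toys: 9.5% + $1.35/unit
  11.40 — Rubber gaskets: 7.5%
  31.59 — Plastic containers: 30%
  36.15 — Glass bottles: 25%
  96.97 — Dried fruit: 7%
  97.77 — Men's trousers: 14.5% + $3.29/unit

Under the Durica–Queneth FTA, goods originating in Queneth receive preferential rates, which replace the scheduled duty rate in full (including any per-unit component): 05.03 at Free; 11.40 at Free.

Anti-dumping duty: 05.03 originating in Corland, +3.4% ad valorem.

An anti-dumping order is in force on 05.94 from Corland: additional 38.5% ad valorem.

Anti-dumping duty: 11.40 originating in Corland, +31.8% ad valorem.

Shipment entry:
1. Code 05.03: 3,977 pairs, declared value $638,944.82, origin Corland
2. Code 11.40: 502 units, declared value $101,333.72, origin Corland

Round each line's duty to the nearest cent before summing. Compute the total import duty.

$72,047.55

Line 1 (05.03, Corland, 3,977 pairs, $638,944.82):
Base rate for 05.03 is $2.64/pair.
05.03 has an FTA preferential rate, but origin Corland is not Queneth; base rate stands.
Additional duty on 05.03 from Corland: +3.4% ad valorem. Applied ad valorem rate = 3.4%.
Duty = $638,944.82 × 3.4% + 3,977 × $2.64 = $32,223.40.
Line 2 (11.40, Corland, 502 units, $101,333.72):
Base rate for 11.40 is 7.5%.
11.40 has an FTA preferential rate, but origin Corland is not Queneth; base rate stands.
Additional duty on 11.40 from Corland: +31.8%. Applied ad valorem rate: 7.5% + 31.8% = 39.3%.
Duty = $101,333.72 × 39.3% = $39,824.15.
Total = $32,223.40 + $39,824.15 = $72,047.55.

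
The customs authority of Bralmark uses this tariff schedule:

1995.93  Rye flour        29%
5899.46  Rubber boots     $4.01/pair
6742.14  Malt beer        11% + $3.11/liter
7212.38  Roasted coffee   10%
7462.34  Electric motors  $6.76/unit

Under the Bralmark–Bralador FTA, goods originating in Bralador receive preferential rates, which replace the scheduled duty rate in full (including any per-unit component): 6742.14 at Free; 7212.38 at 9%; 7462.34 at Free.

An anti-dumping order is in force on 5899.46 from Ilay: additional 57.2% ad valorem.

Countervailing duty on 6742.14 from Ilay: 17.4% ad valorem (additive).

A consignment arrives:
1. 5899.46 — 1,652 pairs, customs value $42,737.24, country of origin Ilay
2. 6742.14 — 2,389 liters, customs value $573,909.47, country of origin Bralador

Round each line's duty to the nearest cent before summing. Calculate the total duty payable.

Line 1 (5899.46, Ilay, 1,652 pairs, $42,737.24):
Base rate for 5899.46 is $4.01/pair.
Additional duty on 5899.46 from Ilay: +57.2% ad valorem. Applied ad valorem rate = 57.2%.
Duty = $42,737.24 × 57.2% + 1,652 × $4.01 = $31,070.22.
Line 2 (6742.14, Bralador, 2,389 liters, $573,909.47):
Base rate for 6742.14 is 11% + $3.11/liter.
Origin Bralador qualifies under the Bralmark–Bralador agreement and 6742.14 is covered: preferential rate Free applies instead.
The additional-duty order on 6742.14 targets Ilay, not Bralador; it does not apply.
Duty = $573,909.47 × 0% = $0.00.
Total = $31,070.22 + $0.00 = $31,070.22.

$31,070.22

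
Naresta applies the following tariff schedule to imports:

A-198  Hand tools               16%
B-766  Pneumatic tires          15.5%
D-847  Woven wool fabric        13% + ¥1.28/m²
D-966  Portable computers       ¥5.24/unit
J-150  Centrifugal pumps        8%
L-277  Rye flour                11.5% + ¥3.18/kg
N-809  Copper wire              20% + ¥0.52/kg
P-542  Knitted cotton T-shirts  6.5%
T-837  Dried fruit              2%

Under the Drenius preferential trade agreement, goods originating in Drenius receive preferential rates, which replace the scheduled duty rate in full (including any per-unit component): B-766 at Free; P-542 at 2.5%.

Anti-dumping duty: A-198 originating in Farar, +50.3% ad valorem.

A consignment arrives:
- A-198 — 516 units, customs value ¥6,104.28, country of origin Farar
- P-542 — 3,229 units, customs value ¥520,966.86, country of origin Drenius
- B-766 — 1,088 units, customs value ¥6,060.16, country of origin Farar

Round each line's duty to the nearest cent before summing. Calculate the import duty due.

¥18,010.63

Line 1 (A-198, Farar, 516 units, ¥6,104.28):
Base rate for A-198 is 16%.
Additional duty on A-198 from Farar: +50.3%. Applied ad valorem rate: 16% + 50.3% = 66.3%.
Duty = ¥6,104.28 × 66.3% = ¥4,047.14.
Line 2 (P-542, Drenius, 3,229 units, ¥520,966.86):
Base rate for P-542 is 6.5%.
Origin Drenius qualifies under the Naresta–Drenius agreement and P-542 is covered: preferential rate 2.5% applies instead.
Duty = ¥520,966.86 × 2.5% = ¥13,024.17.
Line 3 (B-766, Farar, 1,088 units, ¥6,060.16):
Base rate for B-766 is 15.5%.
B-766 has an FTA preferential rate, but origin Farar is not Drenius; base rate stands.
Duty = ¥6,060.16 × 15.5% = ¥939.32.
Total = ¥4,047.14 + ¥13,024.17 + ¥939.32 = ¥18,010.63.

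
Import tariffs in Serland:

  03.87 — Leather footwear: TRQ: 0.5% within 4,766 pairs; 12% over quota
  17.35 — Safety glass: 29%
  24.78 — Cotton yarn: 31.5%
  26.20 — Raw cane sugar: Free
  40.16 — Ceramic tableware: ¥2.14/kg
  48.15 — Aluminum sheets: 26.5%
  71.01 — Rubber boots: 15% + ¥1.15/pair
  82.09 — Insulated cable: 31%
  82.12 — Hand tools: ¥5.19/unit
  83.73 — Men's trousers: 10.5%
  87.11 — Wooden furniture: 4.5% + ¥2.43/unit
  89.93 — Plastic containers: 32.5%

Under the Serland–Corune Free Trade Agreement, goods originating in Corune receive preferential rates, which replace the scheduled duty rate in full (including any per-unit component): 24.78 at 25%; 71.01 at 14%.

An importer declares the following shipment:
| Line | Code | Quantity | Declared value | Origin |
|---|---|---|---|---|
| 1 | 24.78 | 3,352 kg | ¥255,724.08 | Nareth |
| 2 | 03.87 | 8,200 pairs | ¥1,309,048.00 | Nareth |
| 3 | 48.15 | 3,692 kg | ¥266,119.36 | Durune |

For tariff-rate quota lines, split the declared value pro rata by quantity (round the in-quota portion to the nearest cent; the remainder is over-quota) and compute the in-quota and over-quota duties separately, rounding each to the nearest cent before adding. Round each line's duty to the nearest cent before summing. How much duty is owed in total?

Line 1 (24.78, Nareth, 3,352 kg, ¥255,724.08):
Base rate for 24.78 is 31.5%.
24.78 has an FTA preferential rate, but origin Nareth is not Corune; base rate stands.
Duty = ¥255,724.08 × 31.5% = ¥80,553.09.
Line 2 (03.87, Nareth, 8,200 pairs, ¥1,309,048.00):
Code 03.87 is under a tariff-rate quota (threshold 4,766 pairs). In-quota: 4,766 pairs at 0.5%; over-quota: 3,434 pairs at 12%.
Pro-rata value split: in-quota = ¥1,309,048.00 × 4,766/8,200 = ¥760,844.24; over-quota = ¥1,309,048.00 − ¥760,844.24 = ¥548,203.76.
In-quota duty = ¥760,844.24 × 0.5% = ¥3,804.22. Over-quota duty = ¥548,203.76 × 12% = ¥65,784.45.
Line duty = ¥3,804.22 + ¥65,784.45 = ¥69,588.67.
Line 3 (48.15, Durune, 3,692 kg, ¥266,119.36):
Base rate for 48.15 is 26.5%.
Duty = ¥266,119.36 × 26.5% = ¥70,521.63.
Total = ¥80,553.09 + ¥69,588.67 + ¥70,521.63 = ¥220,663.39.

¥220,663.39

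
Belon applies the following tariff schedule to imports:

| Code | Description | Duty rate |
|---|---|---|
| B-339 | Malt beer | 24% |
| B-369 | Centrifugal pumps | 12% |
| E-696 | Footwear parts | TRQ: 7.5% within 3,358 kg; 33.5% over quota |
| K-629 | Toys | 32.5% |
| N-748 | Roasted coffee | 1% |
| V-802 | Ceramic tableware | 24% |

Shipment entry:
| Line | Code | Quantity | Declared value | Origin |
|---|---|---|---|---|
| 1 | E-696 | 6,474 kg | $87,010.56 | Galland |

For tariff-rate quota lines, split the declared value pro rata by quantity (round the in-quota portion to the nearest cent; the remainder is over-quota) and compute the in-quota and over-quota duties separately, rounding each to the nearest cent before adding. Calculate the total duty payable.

$17,414.34

Line 1 (E-696, Galland, 6,474 kg, $87,010.56):
Code E-696 is under a tariff-rate quota (threshold 3,358 kg). In-quota: 3,358 kg at 7.5%; over-quota: 3,116 kg at 33.5%.
Pro-rata value split: in-quota = $87,010.56 × 3,358/6,474 = $45,131.52; over-quota = $87,010.56 − $45,131.52 = $41,879.04.
In-quota duty = $45,131.52 × 7.5% = $3,384.86. Over-quota duty = $41,879.04 × 33.5% = $14,029.48.
Line duty = $3,384.86 + $14,029.48 = $17,414.34.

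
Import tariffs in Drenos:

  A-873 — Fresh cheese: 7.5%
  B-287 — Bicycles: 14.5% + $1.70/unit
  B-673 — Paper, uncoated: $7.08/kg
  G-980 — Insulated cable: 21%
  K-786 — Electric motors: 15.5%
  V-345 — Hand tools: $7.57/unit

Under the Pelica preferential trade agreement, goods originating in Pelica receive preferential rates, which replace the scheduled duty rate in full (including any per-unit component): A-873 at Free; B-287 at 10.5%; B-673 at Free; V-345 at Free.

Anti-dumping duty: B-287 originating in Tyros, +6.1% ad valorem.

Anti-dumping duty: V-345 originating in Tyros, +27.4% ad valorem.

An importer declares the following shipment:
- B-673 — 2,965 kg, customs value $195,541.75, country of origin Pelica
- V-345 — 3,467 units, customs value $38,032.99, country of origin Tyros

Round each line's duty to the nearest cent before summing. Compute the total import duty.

$36,666.23

Line 1 (B-673, Pelica, 2,965 kg, $195,541.75):
Base rate for B-673 is $7.08/kg.
Origin Pelica qualifies under the Drenos–Pelica agreement and B-673 is covered: preferential rate Free applies instead.
Duty = $195,541.75 × 0% = $0.00.
Line 2 (V-345, Tyros, 3,467 units, $38,032.99):
Base rate for V-345 is $7.57/unit.
V-345 has an FTA preferential rate, but origin Tyros is not Pelica; base rate stands.
Additional duty on V-345 from Tyros: +27.4% ad valorem. Applied ad valorem rate = 27.4%.
Duty = $38,032.99 × 27.4% + 3,467 × $7.57 = $36,666.23.
Total = $0.00 + $36,666.23 = $36,666.23.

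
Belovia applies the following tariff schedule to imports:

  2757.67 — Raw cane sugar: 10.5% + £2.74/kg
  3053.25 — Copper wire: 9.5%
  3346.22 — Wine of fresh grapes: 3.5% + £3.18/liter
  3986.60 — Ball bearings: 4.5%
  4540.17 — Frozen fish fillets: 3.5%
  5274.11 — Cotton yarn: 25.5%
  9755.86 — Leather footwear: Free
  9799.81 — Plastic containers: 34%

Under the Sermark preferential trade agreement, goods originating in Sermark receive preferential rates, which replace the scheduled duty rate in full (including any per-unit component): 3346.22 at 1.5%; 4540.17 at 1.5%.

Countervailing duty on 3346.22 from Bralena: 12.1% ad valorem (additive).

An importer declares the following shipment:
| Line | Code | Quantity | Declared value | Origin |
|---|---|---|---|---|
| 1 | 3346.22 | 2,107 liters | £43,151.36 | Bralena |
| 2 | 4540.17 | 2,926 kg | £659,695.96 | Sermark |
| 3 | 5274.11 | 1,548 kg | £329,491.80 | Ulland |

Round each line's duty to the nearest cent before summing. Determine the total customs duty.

£107,347.72

Line 1 (3346.22, Bralena, 2,107 liters, £43,151.36):
Base rate for 3346.22 is 3.5% + £3.18/liter.
3346.22 has an FTA preferential rate, but origin Bralena is not Sermark; base rate stands.
Additional duty on 3346.22 from Bralena: +12.1%. Applied ad valorem rate: 3.5% + 12.1% = 15.6%.
Duty = £43,151.36 × 15.6% + 2,107 × £3.18 = £13,431.87.
Line 2 (4540.17, Sermark, 2,926 kg, £659,695.96):
Base rate for 4540.17 is 3.5%.
Origin Sermark qualifies under the Belovia–Sermark agreement and 4540.17 is covered: preferential rate 1.5% applies instead.
Duty = £659,695.96 × 1.5% = £9,895.44.
Line 3 (5274.11, Ulland, 1,548 kg, £329,491.80):
Base rate for 5274.11 is 25.5%.
Duty = £329,491.80 × 25.5% = £84,020.41.
Total = £13,431.87 + £9,895.44 + £84,020.41 = £107,347.72.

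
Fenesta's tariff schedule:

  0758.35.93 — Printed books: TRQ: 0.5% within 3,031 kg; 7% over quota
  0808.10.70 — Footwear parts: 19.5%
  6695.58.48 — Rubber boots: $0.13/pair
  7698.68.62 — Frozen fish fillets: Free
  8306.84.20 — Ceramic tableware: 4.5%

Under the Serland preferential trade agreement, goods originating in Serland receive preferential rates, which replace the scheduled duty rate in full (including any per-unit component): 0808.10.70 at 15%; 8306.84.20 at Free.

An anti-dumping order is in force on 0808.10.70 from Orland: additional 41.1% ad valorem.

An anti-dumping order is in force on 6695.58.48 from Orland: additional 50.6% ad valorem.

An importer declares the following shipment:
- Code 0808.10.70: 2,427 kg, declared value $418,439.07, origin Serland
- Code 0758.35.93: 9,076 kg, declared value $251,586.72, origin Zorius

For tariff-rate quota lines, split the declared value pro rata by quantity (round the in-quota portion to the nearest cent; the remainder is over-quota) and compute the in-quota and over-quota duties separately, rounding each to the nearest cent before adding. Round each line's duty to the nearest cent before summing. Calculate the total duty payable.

$74,915.68

Line 1 (0808.10.70, Serland, 2,427 kg, $418,439.07):
Base rate for 0808.10.70 is 19.5%.
Origin Serland qualifies under the Fenesta–Serland agreement and 0808.10.70 is covered: preferential rate 15% applies instead.
The additional-duty order on 0808.10.70 targets Orland, not Serland; it does not apply.
Duty = $418,439.07 × 15% = $62,765.86.
Line 2 (0758.35.93, Zorius, 9,076 kg, $251,586.72):
Code 0758.35.93 is under a tariff-rate quota (threshold 3,031 kg). In-quota: 3,031 kg at 0.5%; over-quota: 6,045 kg at 7%.
Pro-rata value split: in-quota = $251,586.72 × 3,031/9,076 = $84,019.32; over-quota = $251,586.72 − $84,019.32 = $167,567.40.
In-quota duty = $84,019.32 × 0.5% = $420.10. Over-quota duty = $167,567.40 × 7% = $11,729.72.
Line duty = $420.10 + $11,729.72 = $12,149.82.
Total = $62,765.86 + $12,149.82 = $74,915.68.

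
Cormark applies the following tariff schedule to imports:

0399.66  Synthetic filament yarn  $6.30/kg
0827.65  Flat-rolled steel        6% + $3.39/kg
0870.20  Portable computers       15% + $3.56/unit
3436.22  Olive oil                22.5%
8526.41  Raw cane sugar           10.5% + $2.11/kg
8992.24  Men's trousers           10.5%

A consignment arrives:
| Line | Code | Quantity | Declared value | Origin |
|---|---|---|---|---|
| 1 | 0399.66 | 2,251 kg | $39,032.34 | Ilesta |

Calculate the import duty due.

$14,181.30

Line 1 (0399.66, Ilesta, 2,251 kg, $39,032.34):
Base rate for 0399.66 is $6.30/kg.
Duty = 2,251 × $6.30 = $14,181.30.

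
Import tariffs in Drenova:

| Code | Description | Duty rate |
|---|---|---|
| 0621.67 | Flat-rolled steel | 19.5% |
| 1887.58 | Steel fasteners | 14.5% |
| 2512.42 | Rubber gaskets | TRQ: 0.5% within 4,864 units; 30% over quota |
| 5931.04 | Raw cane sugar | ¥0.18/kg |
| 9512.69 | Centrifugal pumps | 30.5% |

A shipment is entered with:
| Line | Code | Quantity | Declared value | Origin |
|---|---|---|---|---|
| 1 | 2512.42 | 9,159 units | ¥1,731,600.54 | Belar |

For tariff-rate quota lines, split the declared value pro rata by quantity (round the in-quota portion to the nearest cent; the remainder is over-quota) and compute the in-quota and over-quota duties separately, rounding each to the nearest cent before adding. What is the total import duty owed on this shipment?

¥248,201.75

Line 1 (2512.42, Belar, 9,159 units, ¥1,731,600.54):
Code 2512.42 is under a tariff-rate quota (threshold 4,864 units). In-quota: 4,864 units at 0.5%; over-quota: 4,295 units at 30%.
Pro-rata value split: in-quota = ¥1,731,600.54 × 4,864/9,159 = ¥919,587.84; over-quota = ¥1,731,600.54 − ¥919,587.84 = ¥812,012.70.
In-quota duty = ¥919,587.84 × 0.5% = ¥4,597.94. Over-quota duty = ¥812,012.70 × 30% = ¥243,603.81.
Line duty = ¥4,597.94 + ¥243,603.81 = ¥248,201.75.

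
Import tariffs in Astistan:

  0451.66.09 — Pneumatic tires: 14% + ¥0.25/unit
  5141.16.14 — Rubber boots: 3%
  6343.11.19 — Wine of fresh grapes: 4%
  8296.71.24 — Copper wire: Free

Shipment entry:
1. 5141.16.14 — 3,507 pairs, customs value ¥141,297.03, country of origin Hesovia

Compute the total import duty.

Line 1 (5141.16.14, Hesovia, 3,507 pairs, ¥141,297.03):
Base rate for 5141.16.14 is 3%.
Duty = ¥141,297.03 × 3% = ¥4,238.91.

¥4,238.91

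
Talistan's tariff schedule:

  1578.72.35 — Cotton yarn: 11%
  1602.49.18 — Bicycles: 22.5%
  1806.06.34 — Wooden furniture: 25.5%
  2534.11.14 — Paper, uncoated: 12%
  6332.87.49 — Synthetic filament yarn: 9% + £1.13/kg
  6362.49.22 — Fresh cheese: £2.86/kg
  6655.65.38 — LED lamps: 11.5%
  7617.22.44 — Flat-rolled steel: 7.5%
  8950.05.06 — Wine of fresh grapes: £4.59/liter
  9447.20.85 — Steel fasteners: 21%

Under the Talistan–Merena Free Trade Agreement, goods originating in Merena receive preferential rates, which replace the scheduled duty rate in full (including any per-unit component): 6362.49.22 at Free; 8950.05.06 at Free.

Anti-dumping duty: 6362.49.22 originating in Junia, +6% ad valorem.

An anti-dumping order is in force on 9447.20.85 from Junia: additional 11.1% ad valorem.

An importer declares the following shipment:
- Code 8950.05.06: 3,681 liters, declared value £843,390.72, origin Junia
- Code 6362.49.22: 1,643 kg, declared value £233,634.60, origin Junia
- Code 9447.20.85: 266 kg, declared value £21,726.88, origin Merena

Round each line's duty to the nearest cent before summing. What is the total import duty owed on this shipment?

£40,175.49

Line 1 (8950.05.06, Junia, 3,681 liters, £843,390.72):
Base rate for 8950.05.06 is £4.59/liter.
8950.05.06 has an FTA preferential rate, but origin Junia is not Merena; base rate stands.
Duty = 3,681 × £4.59 = £16,895.79.
Line 2 (6362.49.22, Junia, 1,643 kg, £233,634.60):
Base rate for 6362.49.22 is £2.86/kg.
6362.49.22 has an FTA preferential rate, but origin Junia is not Merena; base rate stands.
Additional duty on 6362.49.22 from Junia: +6% ad valorem. Applied ad valorem rate = 6%.
Duty = £233,634.60 × 6% + 1,643 × £2.86 = £18,717.06.
Line 3 (9447.20.85, Merena, 266 kg, £21,726.88):
Base rate for 9447.20.85 is 21%.
Origin Merena is the FTA partner but 9447.20.85 is not on the preference list; base rate stands.
The additional-duty order on 9447.20.85 targets Junia, not Merena; it does not apply.
Duty = £21,726.88 × 21% = £4,562.64.
Total = £16,895.79 + £18,717.06 + £4,562.64 = £40,175.49.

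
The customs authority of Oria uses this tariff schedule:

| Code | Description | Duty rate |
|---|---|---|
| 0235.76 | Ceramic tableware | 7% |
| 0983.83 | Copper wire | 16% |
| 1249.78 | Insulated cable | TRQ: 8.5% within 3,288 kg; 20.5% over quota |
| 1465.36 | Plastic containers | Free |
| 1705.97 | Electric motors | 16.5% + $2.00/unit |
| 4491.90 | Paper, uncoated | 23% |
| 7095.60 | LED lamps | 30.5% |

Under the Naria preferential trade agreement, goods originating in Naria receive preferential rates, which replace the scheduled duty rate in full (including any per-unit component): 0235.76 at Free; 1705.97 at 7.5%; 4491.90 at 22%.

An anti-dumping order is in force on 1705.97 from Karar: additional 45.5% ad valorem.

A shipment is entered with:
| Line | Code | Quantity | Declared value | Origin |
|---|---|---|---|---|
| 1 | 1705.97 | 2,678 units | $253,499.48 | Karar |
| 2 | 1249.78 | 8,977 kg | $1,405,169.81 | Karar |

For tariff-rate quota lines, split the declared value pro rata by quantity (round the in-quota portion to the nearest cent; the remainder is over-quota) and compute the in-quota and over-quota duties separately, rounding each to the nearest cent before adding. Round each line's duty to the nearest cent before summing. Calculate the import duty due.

Line 1 (1705.97, Karar, 2,678 units, $253,499.48):
Base rate for 1705.97 is 16.5% + $2.00/unit.
1705.97 has an FTA preferential rate, but origin Karar is not Naria; base rate stands.
Additional duty on 1705.97 from Karar: +45.5%. Applied ad valorem rate: 16.5% + 45.5% = 62%.
Duty = $253,499.48 × 62% + 2,678 × $2.00 = $162,525.68.
Line 2 (1249.78, Karar, 8,977 kg, $1,405,169.81):
Code 1249.78 is under a tariff-rate quota (threshold 3,288 kg). In-quota: 3,288 kg at 8.5%; over-quota: 5,689 kg at 20.5%.
Pro-rata value split: in-quota = $1,405,169.81 × 3,288/8,977 = $514,670.64; over-quota = $1,405,169.81 − $514,670.64 = $890,499.17.
In-quota duty = $514,670.64 × 8.5% = $43,747.00. Over-quota duty = $890,499.17 × 20.5% = $182,552.33.
Line duty = $43,747.00 + $182,552.33 = $226,299.33.
Total = $162,525.68 + $226,299.33 = $388,825.01.

$388,825.01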